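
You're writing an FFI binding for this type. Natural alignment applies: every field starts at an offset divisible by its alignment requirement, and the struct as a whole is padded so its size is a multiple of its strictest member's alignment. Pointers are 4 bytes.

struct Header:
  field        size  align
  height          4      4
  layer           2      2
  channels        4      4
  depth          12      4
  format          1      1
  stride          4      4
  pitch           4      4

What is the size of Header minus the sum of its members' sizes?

height at 0 (size 4, align 4) → ends 4
layer at 4 (size 2, align 2) → ends 6
pad 2 to align 4 for channels
channels at 8 (size 4, align 4) → ends 12
depth at 12 (size 12, align 4) → ends 24
format at 24 (size 1, align 1) → ends 25
pad 3 to align 4 for stride
stride at 28 (size 4, align 4) → ends 32
pitch at 32 (size 4, align 4) → ends 36
total 36 bytes, alignment 4
data bytes 31, size 36 → padding 5

5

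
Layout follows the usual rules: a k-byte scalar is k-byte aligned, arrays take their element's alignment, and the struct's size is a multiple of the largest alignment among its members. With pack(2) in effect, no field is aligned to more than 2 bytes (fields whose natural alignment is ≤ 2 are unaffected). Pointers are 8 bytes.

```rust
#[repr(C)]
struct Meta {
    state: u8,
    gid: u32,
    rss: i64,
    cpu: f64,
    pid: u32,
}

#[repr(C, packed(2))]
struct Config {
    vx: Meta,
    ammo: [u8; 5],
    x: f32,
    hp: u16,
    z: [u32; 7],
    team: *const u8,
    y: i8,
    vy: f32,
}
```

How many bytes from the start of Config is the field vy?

82

Meta: state at 0 (size 1, align 1) → ends 1; pad 3 to align 4 for gid; gid at 4 (size 4, align 4) → ends 8; rss at 8 (size 8, align 8) → ends 16; cpu at 16 (size 8, align 8) → ends 24; pid at 24 (size 4, align 4) → ends 28; tail pad 4 to reach multiple of 8; total 32 bytes, alignment 8
vx at 0 (size 32, align 2) → ends 32
ammo at 32 (size 5, align 1) → ends 37
pad 1 to align 2 for x
x at 38 (size 4, align 2) → ends 42
hp at 42 (size 2, align 2) → ends 44
z at 44 (size 28, align 2) → ends 72
team at 72 (size 8, align 2) → ends 80
y at 80 (size 1, align 1) → ends 81
pad 1 to align 2 for vy
vy at 82 (size 4, align 2) → ends 86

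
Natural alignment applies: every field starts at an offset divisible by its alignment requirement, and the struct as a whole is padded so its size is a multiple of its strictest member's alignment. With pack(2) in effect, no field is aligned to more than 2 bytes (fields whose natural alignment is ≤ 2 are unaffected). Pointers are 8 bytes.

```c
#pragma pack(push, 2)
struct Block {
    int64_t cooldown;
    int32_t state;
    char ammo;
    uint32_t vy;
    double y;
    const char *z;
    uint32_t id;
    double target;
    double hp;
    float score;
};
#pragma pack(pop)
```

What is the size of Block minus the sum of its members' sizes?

1

@0: cooldown [8B, align 2] → 8
@8: state [4B, align 2] → 12
@12: ammo [1B, align 1] → 13
+1 pad (align 2)
@14: vy [4B, align 2] → 18
@18: y [8B, align 2] → 26
@26: z [8B, align 2] → 34
@34: id [4B, align 2] → 38
@38: target [8B, align 2] → 46
@46: hp [8B, align 2] → 54
@54: score [4B, align 2] → 58
size 58, align 2
data bytes 57, size 58 → padding 1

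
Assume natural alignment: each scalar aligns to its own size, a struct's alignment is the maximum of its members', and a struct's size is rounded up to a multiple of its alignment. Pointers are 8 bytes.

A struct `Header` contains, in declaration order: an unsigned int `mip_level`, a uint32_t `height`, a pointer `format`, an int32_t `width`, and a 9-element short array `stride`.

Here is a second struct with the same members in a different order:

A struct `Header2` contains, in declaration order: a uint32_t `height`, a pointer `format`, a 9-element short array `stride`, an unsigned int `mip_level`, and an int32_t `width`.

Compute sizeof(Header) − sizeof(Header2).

-8

mip_level at 0 (size 4, align 4) → ends 4
height at 4 (size 4, align 4) → ends 8
format at 8 (size 8, align 8) → ends 16
width at 16 (size 4, align 4) → ends 20
stride at 20 (size 18, align 2) → ends 38
tail pad 2 to reach multiple of 8
total 40 bytes, alignment 8
— Header2 —
height at 0 (size 4, align 4) → ends 4
pad 4 to align 8 for format
format at 8 (size 8, align 8) → ends 16
stride at 16 (size 18, align 2) → ends 34
pad 2 to align 4 for mip_level
mip_level at 36 (size 4, align 4) → ends 40
width at 40 (size 4, align 4) → ends 44
tail pad 4 to reach multiple of 8
total 48 bytes, alignment 8
40 − 48 = -8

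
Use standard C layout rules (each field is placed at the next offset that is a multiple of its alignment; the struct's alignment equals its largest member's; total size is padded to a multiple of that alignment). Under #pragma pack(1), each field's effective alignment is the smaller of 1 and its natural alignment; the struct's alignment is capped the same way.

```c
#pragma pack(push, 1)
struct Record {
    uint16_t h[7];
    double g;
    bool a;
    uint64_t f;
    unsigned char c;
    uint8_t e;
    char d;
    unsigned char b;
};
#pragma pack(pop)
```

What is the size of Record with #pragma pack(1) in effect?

35

h at 0 (size 14, align 1) → ends 14
g at 14 (size 8, align 1) → ends 22
a at 22 (size 1, align 1) → ends 23
f at 23 (size 8, align 1) → ends 31
c at 31 (size 1, align 1) → ends 32
e at 32 (size 1, align 1) → ends 33
d at 33 (size 1, align 1) → ends 34
b at 34 (size 1, align 1) → ends 35
total 35 bytes, alignment 1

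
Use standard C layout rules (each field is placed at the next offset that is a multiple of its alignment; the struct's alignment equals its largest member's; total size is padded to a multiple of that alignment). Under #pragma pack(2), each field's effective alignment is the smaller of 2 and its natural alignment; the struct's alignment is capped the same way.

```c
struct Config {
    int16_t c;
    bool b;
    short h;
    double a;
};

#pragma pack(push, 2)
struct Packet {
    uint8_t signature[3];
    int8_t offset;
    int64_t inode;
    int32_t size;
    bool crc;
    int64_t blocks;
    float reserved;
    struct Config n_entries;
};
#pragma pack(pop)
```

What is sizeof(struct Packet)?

Config: @0: c [2B, align 2] → 2; @2: b [1B, align 1] → 3; +1 pad (align 2); @4: h [2B, align 2] → 6; +2 pad (align 8); @8: a [8B, align 8] → 16; size 16, align 8
@0: signature [3B, align 1] → 3
@3: offset [1B, align 1] → 4
@4: inode [8B, align 2] → 12
@12: size [4B, align 2] → 16
@16: crc [1B, align 1] → 17
+1 pad (align 2)
@18: blocks [8B, align 2] → 26
@26: reserved [4B, align 2] → 30
@30: n_entries [16B, align 2] → 46
size 46, align 2

46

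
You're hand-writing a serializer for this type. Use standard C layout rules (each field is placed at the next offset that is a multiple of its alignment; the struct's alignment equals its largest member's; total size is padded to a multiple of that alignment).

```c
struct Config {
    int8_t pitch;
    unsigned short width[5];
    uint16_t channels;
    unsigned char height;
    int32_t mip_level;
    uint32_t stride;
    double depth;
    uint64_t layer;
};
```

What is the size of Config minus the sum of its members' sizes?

@0: pitch [1B, align 1] → 1
+1 pad (align 2)
@2: width [10B, align 2] → 12
@12: channels [2B, align 2] → 14
@14: height [1B, align 1] → 15
+1 pad (align 4)
@16: mip_level [4B, align 4] → 20
@20: stride [4B, align 4] → 24
@24: depth [8B, align 8] → 32
@32: layer [8B, align 8] → 40
size 40, align 8
data bytes 38, size 40 → padding 2

2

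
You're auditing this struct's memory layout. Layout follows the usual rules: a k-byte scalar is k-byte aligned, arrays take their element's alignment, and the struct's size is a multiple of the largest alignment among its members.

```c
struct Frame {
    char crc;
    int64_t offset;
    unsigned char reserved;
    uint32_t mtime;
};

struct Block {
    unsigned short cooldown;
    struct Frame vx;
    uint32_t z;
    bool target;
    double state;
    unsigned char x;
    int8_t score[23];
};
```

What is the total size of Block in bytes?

72 bytes

Frame: @0: crc [1B, align 1] → 1; +7 pad (align 8); @8: offset [8B, align 8] → 16; @16: reserved [1B, align 1] → 17; +3 pad (align 4); @20: mtime [4B, align 4] → 24; size 24, align 8
@0: cooldown [2B, align 2] → 2
+6 pad (align 8)
@8: vx [24B, align 8] → 32
@32: z [4B, align 4] → 36
@36: target [1B, align 1] → 37
+3 pad (align 8)
@40: state [8B, align 8] → 48
@48: x [1B, align 1] → 49
@49: score [23B, align 1] → 72
size 72, align 8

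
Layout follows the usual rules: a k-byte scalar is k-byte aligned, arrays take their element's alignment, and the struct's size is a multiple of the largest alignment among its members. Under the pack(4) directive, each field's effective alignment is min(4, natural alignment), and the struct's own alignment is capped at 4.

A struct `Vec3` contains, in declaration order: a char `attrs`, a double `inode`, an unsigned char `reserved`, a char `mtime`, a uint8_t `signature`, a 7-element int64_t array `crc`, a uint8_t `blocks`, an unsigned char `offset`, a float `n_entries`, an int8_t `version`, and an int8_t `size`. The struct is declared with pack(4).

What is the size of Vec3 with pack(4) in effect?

@0: attrs [1B, align 1] → 1
+3 pad (align 4)
@4: inode [8B, align 4] → 12
@12: reserved [1B, align 1] → 13
@13: mtime [1B, align 1] → 14
@14: signature [1B, align 1] → 15
+1 pad (align 4)
@16: crc [56B, align 4] → 72
@72: blocks [1B, align 1] → 73
@73: offset [1B, align 1] → 74
+2 pad (align 4)
@76: n_entries [4B, align 4] → 80
@80: version [1B, align 1] → 81
@81: size [1B, align 1] → 82
+2 tail pad (align 4)
size 84, align 4

84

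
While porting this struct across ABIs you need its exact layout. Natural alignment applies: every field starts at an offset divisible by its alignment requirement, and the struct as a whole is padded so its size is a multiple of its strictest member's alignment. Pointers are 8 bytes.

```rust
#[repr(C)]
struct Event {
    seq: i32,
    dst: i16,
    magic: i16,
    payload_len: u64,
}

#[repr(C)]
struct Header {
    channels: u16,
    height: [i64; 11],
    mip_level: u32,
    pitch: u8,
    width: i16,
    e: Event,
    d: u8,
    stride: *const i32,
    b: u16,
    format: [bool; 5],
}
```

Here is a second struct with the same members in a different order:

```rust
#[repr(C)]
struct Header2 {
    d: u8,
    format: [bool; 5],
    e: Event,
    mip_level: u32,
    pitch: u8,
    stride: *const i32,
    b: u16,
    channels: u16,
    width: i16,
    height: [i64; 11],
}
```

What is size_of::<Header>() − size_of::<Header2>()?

8

Event: seq at 0 (size 4, align 4) → ends 4; dst at 4 (size 2, align 2) → ends 6; magic at 6 (size 2, align 2) → ends 8; payload_len at 8 (size 8, align 8) → ends 16; total 16 bytes, alignment 8
channels at 0 (size 2, align 2) → ends 2
pad 6 to align 8 for height
height at 8 (size 88, align 8) → ends 96
mip_level at 96 (size 4, align 4) → ends 100
pitch at 100 (size 1, align 1) → ends 101
pad 1 to align 2 for width
width at 102 (size 2, align 2) → ends 104
e at 104 (size 16, align 8) → ends 120
d at 120 (size 1, align 1) → ends 121
pad 7 to align 8 for stride
stride at 128 (size 8, align 8) → ends 136
b at 136 (size 2, align 2) → ends 138
format at 138 (size 5, align 1) → ends 143
tail pad 1 to reach multiple of 8
total 144 bytes, alignment 8
— Header2 —
d at 0 (size 1, align 1) → ends 1
format at 1 (size 5, align 1) → ends 6
pad 2 to align 8 for e
e at 8 (size 16, align 8) → ends 24
mip_level at 24 (size 4, align 4) → ends 28
pitch at 28 (size 1, align 1) → ends 29
pad 3 to align 8 for stride
stride at 32 (size 8, align 8) → ends 40
b at 40 (size 2, align 2) → ends 42
channels at 42 (size 2, align 2) → ends 44
width at 44 (size 2, align 2) → ends 46
pad 2 to align 8 for height
height at 48 (size 88, align 8) → ends 136
total 136 bytes, alignment 8
144 − 136 = 8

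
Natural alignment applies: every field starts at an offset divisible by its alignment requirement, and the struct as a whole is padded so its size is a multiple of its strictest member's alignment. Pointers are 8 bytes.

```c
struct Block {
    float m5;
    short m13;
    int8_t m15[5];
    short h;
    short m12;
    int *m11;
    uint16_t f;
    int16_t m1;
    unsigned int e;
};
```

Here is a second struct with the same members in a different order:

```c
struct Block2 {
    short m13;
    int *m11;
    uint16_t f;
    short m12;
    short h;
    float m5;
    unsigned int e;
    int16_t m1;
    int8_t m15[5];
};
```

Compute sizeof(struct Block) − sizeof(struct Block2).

-8

0..4  m5  (4B, 4-aligned)
4..6  m13  (2B, 2-aligned)
6..11  m15  (5B, 1-aligned)
11..12  -- padding (1B)
12..14  h  (2B, 2-aligned)
14..16  m12  (2B, 2-aligned)
16..24  m11  (8B, 8-aligned)
24..26  f  (2B, 2-aligned)
26..28  m1  (2B, 2-aligned)
28..32  e  (4B, 4-aligned)
sizeof = 32, alignof = 8
— Block2 —
0..2  m13  (2B, 2-aligned)
2..8  -- padding (6B)
8..16  m11  (8B, 8-aligned)
16..18  f  (2B, 2-aligned)
18..20  m12  (2B, 2-aligned)
20..22  h  (2B, 2-aligned)
22..24  -- padding (2B)
24..28  m5  (4B, 4-aligned)
28..32  e  (4B, 4-aligned)
32..34  m1  (2B, 2-aligned)
34..39  m15  (5B, 1-aligned)
39..40  -- tail padding (1B)
sizeof = 40, alignof = 8
32 − 40 = -8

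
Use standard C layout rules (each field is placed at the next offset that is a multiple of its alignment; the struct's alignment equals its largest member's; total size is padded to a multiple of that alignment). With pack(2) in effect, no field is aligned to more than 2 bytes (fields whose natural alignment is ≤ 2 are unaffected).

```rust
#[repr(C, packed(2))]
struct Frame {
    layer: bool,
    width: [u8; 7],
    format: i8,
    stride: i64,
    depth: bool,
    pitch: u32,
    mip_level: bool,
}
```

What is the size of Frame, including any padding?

@0: layer [1B, align 1] → 1
@1: width [7B, align 1] → 8
@8: format [1B, align 1] → 9
+1 pad (align 2)
@10: stride [8B, align 2] → 18
@18: depth [1B, align 1] → 19
+1 pad (align 2)
@20: pitch [4B, align 2] → 24
@24: mip_level [1B, align 1] → 25
+1 tail pad (align 2)
size 26, align 2

26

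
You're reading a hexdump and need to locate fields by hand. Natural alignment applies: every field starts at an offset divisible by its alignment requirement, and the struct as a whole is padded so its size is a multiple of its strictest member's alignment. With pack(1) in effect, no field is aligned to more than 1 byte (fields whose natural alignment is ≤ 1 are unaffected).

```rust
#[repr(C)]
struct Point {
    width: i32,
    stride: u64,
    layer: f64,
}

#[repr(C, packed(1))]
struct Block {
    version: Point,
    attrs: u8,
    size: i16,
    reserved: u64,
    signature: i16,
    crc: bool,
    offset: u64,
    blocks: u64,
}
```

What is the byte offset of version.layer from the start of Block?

16

Point: width at 0 (size 4, align 4) → ends 4; pad 4 to align 8 for stride; stride at 8 (size 8, align 8) → ends 16; layer at 16 (size 8, align 8) → ends 24; total 24 bytes, alignment 8
version at 0 (size 24, align 1) → ends 24
within Point: layer at 16
0 + 16 = 16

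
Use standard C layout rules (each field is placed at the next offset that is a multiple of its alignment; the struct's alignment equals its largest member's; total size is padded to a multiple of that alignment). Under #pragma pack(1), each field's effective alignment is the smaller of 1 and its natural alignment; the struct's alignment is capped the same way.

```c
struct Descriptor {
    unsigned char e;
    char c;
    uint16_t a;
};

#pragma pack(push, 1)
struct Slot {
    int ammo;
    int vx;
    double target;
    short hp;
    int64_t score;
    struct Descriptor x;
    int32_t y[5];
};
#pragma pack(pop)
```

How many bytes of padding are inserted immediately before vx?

Descriptor: e at 0 (size 1, align 1) → ends 1; c at 1 (size 1, align 1) → ends 2; a at 2 (size 2, align 2) → ends 4; total 4 bytes, alignment 2
ammo at 0 (size 4, align 1) → ends 4
vx at 4 (size 4, align 1) → ends 8

0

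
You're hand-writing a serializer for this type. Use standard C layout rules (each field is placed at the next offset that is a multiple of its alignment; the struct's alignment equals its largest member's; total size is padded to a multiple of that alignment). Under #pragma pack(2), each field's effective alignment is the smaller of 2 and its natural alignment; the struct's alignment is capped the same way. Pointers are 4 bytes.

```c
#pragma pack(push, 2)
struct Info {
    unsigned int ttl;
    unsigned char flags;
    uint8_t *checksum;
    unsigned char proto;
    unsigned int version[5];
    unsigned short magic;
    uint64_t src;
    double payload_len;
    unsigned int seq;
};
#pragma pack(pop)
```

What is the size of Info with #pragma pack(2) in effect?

54

0..4  ttl  (4B, 2-aligned)
4..5  flags  (1B, 1-aligned)
5..6  -- padding (1B)
6..10  checksum  (4B, 2-aligned)
10..11  proto  (1B, 1-aligned)
11..12  -- padding (1B)
12..32  version  (20B, 2-aligned)
32..34  magic  (2B, 2-aligned)
34..42  src  (8B, 2-aligned)
42..50  payload_len  (8B, 2-aligned)
50..54  seq  (4B, 2-aligned)
sizeof = 54, alignof = 2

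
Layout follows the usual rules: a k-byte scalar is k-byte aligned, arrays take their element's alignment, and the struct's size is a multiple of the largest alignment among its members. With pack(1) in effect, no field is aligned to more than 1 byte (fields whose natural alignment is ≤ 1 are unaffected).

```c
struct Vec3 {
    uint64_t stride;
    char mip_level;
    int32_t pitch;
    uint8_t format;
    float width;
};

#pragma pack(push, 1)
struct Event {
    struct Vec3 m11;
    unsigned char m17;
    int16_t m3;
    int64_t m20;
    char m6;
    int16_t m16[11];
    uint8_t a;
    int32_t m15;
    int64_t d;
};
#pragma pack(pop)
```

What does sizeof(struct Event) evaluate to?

71

Vec3: stride at 0 (size 8, align 8) → ends 8; mip_level at 8 (size 1, align 1) → ends 9; pad 3 to align 4 for pitch; pitch at 12 (size 4, align 4) → ends 16; format at 16 (size 1, align 1) → ends 17; pad 3 to align 4 for width; width at 20 (size 4, align 4) → ends 24; total 24 bytes, alignment 8
m11 at 0 (size 24, align 1) → ends 24
m17 at 24 (size 1, align 1) → ends 25
m3 at 25 (size 2, align 1) → ends 27
m20 at 27 (size 8, align 1) → ends 35
m6 at 35 (size 1, align 1) → ends 36
m16 at 36 (size 22, align 1) → ends 58
a at 58 (size 1, align 1) → ends 59
m15 at 59 (size 4, align 1) → ends 63
d at 63 (size 8, align 1) → ends 71
total 71 bytes, alignment 1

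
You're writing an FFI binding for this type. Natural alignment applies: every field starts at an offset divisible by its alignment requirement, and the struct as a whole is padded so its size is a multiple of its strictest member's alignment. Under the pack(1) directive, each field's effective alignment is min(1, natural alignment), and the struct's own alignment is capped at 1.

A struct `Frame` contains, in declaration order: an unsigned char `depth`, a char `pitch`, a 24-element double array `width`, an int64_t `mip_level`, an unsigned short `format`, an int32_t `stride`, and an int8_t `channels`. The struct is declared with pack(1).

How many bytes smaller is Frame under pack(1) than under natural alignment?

natural layout:
  depth at 0 (size 1, align 1) → ends 1
  pitch at 1 (size 1, align 1) → ends 2
  pad 6 to align 8 for width
  width at 8 (size 192, align 8) → ends 200
  mip_level at 200 (size 8, align 8) → ends 208
  format at 208 (size 2, align 2) → ends 210
  pad 2 to align 4 for stride
  stride at 212 (size 4, align 4) → ends 216
  channels at 216 (size 1, align 1) → ends 217
  tail pad 7 to reach multiple of 8
  total 224 bytes, alignment 8
packed(1) layout:
  depth at 0 (size 1, align 1) → ends 1
  pitch at 1 (size 1, align 1) → ends 2
  width at 2 (size 192, align 1) → ends 194
  mip_level at 194 (size 8, align 1) → ends 202
  format at 202 (size 2, align 1) → ends 204
  stride at 204 (size 4, align 1) → ends 208
  channels at 208 (size 1, align 1) → ends 209
  total 209 bytes, alignment 1
224 − 209 = 15

15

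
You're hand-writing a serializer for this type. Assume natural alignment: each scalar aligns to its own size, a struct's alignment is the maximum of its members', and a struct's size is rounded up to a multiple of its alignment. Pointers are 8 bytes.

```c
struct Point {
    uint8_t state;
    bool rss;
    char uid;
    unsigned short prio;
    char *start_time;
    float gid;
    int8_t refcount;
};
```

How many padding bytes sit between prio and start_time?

state at 0 (size 1, align 1) → ends 1
rss at 1 (size 1, align 1) → ends 2
uid at 2 (size 1, align 1) → ends 3
pad 1 to align 2 for prio
prio at 4 (size 2, align 2) → ends 6
pad 2 to align 8 for start_time
start_time at 8 (size 8, align 8) → ends 16

2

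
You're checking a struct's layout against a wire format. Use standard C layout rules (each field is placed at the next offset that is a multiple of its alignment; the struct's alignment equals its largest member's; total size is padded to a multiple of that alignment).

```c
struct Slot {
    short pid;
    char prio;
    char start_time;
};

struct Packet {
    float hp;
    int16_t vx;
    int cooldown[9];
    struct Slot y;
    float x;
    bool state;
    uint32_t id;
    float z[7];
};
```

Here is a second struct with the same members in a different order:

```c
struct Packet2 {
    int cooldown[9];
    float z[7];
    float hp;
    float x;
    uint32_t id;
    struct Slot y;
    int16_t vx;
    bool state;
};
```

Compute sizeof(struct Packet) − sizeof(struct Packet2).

Slot: pid at 0 (size 2, align 2) → ends 2; prio at 2 (size 1, align 1) → ends 3; start_time at 3 (size 1, align 1) → ends 4; total 4 bytes, alignment 2
hp at 0 (size 4, align 4) → ends 4
vx at 4 (size 2, align 2) → ends 6
pad 2 to align 4 for cooldown
cooldown at 8 (size 36, align 4) → ends 44
y at 44 (size 4, align 2) → ends 48
x at 48 (size 4, align 4) → ends 52
state at 52 (size 1, align 1) → ends 53
pad 3 to align 4 for id
id at 56 (size 4, align 4) → ends 60
z at 60 (size 28, align 4) → ends 88
total 88 bytes, alignment 4
— Packet2 —
cooldown at 0 (size 36, align 4) → ends 36
z at 36 (size 28, align 4) → ends 64
hp at 64 (size 4, align 4) → ends 68
x at 68 (size 4, align 4) → ends 72
id at 72 (size 4, align 4) → ends 76
y at 76 (size 4, align 2) → ends 80
vx at 80 (size 2, align 2) → ends 82
state at 82 (size 1, align 1) → ends 83
tail pad 1 to reach multiple of 4
total 84 bytes, alignment 4
88 − 84 = 4

4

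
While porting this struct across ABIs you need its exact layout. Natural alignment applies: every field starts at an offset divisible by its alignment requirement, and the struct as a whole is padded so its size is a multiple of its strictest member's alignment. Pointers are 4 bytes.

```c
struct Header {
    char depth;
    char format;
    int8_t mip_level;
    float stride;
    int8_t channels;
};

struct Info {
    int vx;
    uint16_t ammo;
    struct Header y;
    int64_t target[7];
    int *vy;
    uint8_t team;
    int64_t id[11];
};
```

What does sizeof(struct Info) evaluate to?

176

Header: @0: depth [1B, align 1] → 1; @1: format [1B, align 1] → 2; @2: mip_level [1B, align 1] → 3; +1 pad (align 4); @4: stride [4B, align 4] → 8; @8: channels [1B, align 1] → 9; +3 tail pad (align 4); size 12, align 4
@0: vx [4B, align 4] → 4
@4: ammo [2B, align 2] → 6
+2 pad (align 4)
@8: y [12B, align 4] → 20
+4 pad (align 8)
@24: target [56B, align 8] → 80
@80: vy [4B, align 4] → 84
@84: team [1B, align 1] → 85
+3 pad (align 8)
@88: id [88B, align 8] → 176
size 176, align 8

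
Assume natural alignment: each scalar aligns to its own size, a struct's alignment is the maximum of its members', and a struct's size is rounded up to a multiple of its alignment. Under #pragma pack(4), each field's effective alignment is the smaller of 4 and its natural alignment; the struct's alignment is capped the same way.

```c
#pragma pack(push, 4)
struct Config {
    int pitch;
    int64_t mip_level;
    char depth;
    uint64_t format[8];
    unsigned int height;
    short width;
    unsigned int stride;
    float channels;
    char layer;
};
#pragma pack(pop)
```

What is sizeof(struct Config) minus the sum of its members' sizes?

@0: pitch [4B, align 4] → 4
@4: mip_level [8B, align 4] → 12
@12: depth [1B, align 1] → 13
+3 pad (align 4)
@16: format [64B, align 4] → 80
@80: height [4B, align 4] → 84
@84: width [2B, align 2] → 86
+2 pad (align 4)
@88: stride [4B, align 4] → 92
@92: channels [4B, align 4] → 96
@96: layer [1B, align 1] → 97
+3 tail pad (align 4)
size 100, align 4
data bytes 92, size 100 → padding 8

8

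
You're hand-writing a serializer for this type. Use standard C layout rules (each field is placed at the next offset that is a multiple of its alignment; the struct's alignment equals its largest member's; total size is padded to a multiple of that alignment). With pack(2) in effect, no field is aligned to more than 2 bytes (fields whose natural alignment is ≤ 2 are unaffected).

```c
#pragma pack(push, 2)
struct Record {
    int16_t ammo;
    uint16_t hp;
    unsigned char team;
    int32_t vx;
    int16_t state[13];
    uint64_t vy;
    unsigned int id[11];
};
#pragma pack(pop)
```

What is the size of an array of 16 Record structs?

@0: ammo [2B, align 2] → 2
@2: hp [2B, align 2] → 4
@4: team [1B, align 1] → 5
+1 pad (align 2)
@6: vx [4B, align 2] → 10
@10: state [26B, align 2] → 36
@36: vy [8B, align 2] → 44
@44: id [44B, align 2] → 88
size 88, align 2
array of 16: 16 × 88 = 1408

1408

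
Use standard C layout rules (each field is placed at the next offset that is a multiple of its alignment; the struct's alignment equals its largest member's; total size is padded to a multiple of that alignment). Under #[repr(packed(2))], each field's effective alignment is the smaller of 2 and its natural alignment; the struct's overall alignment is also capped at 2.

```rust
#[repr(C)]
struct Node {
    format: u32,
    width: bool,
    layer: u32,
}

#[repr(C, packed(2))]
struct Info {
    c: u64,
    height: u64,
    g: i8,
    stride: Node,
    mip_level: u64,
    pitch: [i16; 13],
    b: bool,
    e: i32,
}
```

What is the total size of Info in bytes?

70

Node: 0..4  format  (4B, 4-aligned); 4..5  width  (1B, 1-aligned); 5..8  -- padding (3B); 8..12  layer  (4B, 4-aligned); sizeof = 12, alignof = 4
0..8  c  (8B, 2-aligned)
8..16  height  (8B, 2-aligned)
16..17  g  (1B, 1-aligned)
17..18  -- padding (1B)
18..30  stride  (12B, 2-aligned)
30..38  mip_level  (8B, 2-aligned)
38..64  pitch  (26B, 2-aligned)
64..65  b  (1B, 1-aligned)
65..66  -- padding (1B)
66..70  e  (4B, 2-aligned)
sizeof = 70, alignof = 2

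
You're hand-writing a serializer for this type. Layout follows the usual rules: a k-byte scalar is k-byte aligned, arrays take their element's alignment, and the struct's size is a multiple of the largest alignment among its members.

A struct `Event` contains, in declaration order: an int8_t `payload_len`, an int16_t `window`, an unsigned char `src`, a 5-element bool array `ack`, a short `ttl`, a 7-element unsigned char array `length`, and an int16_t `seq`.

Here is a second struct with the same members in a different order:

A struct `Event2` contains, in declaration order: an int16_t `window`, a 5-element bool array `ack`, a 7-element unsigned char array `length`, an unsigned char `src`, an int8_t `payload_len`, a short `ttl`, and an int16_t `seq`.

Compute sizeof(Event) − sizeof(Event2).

0..1  payload_len  (1B, 1-aligned)
1..2  -- padding (1B)
2..4  window  (2B, 2-aligned)
4..5  src  (1B, 1-aligned)
5..10  ack  (5B, 1-aligned)
10..12  ttl  (2B, 2-aligned)
12..19  length  (7B, 1-aligned)
19..20  -- padding (1B)
20..22  seq  (2B, 2-aligned)
sizeof = 22, alignof = 2
— Event2 —
0..2  window  (2B, 2-aligned)
2..7  ack  (5B, 1-aligned)
7..14  length  (7B, 1-aligned)
14..15  src  (1B, 1-aligned)
15..16  payload_len  (1B, 1-aligned)
16..18  ttl  (2B, 2-aligned)
18..20  seq  (2B, 2-aligned)
sizeof = 20, alignof = 2
22 − 20 = 2

2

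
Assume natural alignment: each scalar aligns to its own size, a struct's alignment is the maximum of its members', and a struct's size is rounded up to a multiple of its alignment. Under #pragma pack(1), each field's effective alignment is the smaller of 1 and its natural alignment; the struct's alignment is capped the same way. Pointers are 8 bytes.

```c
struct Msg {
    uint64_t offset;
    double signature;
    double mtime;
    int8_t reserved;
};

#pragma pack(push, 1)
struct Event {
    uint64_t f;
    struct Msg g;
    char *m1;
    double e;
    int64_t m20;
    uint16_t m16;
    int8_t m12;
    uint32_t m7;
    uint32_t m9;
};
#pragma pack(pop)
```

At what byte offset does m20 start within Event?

Msg: offset at 0 (size 8, align 8) → ends 8; signature at 8 (size 8, align 8) → ends 16; mtime at 16 (size 8, align 8) → ends 24; reserved at 24 (size 1, align 1) → ends 25; tail pad 7 to reach multiple of 8; total 32 bytes, alignment 8
f at 0 (size 8, align 1) → ends 8
g at 8 (size 32, align 1) → ends 40
m1 at 40 (size 8, align 1) → ends 48
e at 48 (size 8, align 1) → ends 56
m20 at 56 (size 8, align 1) → ends 64

56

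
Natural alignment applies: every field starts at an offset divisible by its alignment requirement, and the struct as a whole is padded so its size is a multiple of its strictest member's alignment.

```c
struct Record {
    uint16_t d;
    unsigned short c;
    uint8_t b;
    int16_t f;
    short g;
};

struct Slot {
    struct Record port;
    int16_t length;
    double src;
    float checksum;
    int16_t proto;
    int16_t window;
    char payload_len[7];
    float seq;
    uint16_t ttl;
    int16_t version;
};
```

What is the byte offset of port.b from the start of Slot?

Record: @0: d [2B, align 2] → 2; @2: c [2B, align 2] → 4; @4: b [1B, align 1] → 5; +1 pad (align 2); @6: f [2B, align 2] → 8; @8: g [2B, align 2] → 10; size 10, align 2
@0: port [10B, align 2] → 10
within Record: b at 4
0 + 4 = 4

4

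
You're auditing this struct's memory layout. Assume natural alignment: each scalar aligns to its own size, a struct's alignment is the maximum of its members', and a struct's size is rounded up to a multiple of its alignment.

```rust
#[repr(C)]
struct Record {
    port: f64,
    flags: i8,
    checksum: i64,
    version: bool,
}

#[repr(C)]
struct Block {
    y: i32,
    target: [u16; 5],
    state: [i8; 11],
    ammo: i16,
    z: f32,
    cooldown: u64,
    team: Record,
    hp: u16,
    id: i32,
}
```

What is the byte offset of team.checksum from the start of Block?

Record: 0..8  port  (8B, 8-aligned); 8..9  flags  (1B, 1-aligned); 9..16  -- padding (7B); 16..24  checksum  (8B, 8-aligned); 24..25  version  (1B, 1-aligned); 25..32  -- tail padding (7B); sizeof = 32, alignof = 8
0..4  y  (4B, 4-aligned)
4..14  target  (10B, 2-aligned)
14..25  state  (11B, 1-aligned)
25..26  -- padding (1B)
26..28  ammo  (2B, 2-aligned)
28..32  z  (4B, 4-aligned)
32..40  cooldown  (8B, 8-aligned)
40..72  team  (32B, 8-aligned)
within Record: checksum at 16
40 + 16 = 56

56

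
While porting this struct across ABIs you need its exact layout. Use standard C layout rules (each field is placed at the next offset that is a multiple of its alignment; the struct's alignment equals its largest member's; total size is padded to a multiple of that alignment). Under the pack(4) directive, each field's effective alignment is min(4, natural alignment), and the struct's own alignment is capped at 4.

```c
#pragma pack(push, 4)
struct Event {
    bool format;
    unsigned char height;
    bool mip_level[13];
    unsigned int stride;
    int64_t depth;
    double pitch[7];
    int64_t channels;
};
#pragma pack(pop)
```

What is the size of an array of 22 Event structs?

@0: format [1B, align 1] → 1
@1: height [1B, align 1] → 2
@2: mip_level [13B, align 1] → 15
+1 pad (align 4)
@16: stride [4B, align 4] → 20
@20: depth [8B, align 4] → 28
@28: pitch [56B, align 4] → 84
@84: channels [8B, align 4] → 92
size 92, align 4
array of 22: 22 × 92 = 2024

2024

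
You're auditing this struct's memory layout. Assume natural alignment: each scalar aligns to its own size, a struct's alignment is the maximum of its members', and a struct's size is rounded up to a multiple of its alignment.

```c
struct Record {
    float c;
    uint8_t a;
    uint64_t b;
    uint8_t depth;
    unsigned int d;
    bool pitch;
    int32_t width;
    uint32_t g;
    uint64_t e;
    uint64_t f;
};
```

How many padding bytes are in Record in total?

0..4  c  (4B, 4-aligned)
4..5  a  (1B, 1-aligned)
5..8  -- padding (3B)
8..16  b  (8B, 8-aligned)
16..17  depth  (1B, 1-aligned)
17..20  -- padding (3B)
20..24  d  (4B, 4-aligned)
24..25  pitch  (1B, 1-aligned)
25..28  -- padding (3B)
28..32  width  (4B, 4-aligned)
32..36  g  (4B, 4-aligned)
36..40  -- padding (4B)
40..48  e  (8B, 8-aligned)
48..56  f  (8B, 8-aligned)
sizeof = 56, alignof = 8
data bytes 43, size 56 → padding 13

13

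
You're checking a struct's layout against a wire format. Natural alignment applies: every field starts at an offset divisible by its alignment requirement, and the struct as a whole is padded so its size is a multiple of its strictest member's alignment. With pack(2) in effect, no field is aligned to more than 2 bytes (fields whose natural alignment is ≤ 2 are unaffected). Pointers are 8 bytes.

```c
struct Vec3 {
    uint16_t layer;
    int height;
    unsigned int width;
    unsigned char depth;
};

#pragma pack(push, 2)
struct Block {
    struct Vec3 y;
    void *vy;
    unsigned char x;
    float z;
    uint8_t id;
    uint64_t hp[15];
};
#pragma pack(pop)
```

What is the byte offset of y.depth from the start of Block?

12

Vec3: 0..2  layer  (2B, 2-aligned); 2..4  -- padding (2B); 4..8  height  (4B, 4-aligned); 8..12  width  (4B, 4-aligned); 12..13  depth  (1B, 1-aligned); 13..16  -- tail padding (3B); sizeof = 16, alignof = 4
0..16  y  (16B, 2-aligned)
within Vec3: depth at 12
0 + 12 = 12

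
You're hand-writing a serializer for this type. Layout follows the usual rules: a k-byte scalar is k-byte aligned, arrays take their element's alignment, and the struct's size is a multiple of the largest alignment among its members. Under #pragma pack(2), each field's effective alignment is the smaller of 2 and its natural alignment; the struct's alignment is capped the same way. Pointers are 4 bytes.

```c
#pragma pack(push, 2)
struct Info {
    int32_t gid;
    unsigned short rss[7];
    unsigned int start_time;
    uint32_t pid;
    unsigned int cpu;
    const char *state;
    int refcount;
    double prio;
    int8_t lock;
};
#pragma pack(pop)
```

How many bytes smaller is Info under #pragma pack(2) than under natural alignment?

natural layout:
  @0: gid [4B, align 4] → 4
  @4: rss [14B, align 2] → 18
  +2 pad (align 4)
  @20: start_time [4B, align 4] → 24
  @24: pid [4B, align 4] → 28
  @28: cpu [4B, align 4] → 32
  @32: state [4B, align 4] → 36
  @36: refcount [4B, align 4] → 40
  @40: prio [8B, align 8] → 48
  @48: lock [1B, align 1] → 49
  +7 tail pad (align 8)
  size 56, align 8
packed(2) layout:
  @0: gid [4B, align 2] → 4
  @4: rss [14B, align 2] → 18
  @18: start_time [4B, align 2] → 22
  @22: pid [4B, align 2] → 26
  @26: cpu [4B, align 2] → 30
  @30: state [4B, align 2] → 34
  @34: refcount [4B, align 2] → 38
  @38: prio [8B, align 2] → 46
  @46: lock [1B, align 1] → 47
  +1 tail pad (align 2)
  size 48, align 2
56 − 48 = 8

8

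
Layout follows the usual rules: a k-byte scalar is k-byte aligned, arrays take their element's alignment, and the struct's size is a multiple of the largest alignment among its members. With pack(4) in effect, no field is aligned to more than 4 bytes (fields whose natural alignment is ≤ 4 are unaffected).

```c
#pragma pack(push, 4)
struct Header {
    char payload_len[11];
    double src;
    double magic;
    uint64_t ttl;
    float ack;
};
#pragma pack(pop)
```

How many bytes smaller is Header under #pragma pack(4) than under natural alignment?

8

natural layout:
  @0: payload_len [11B, align 1] → 11
  +5 pad (align 8)
  @16: src [8B, align 8] → 24
  @24: magic [8B, align 8] → 32
  @32: ttl [8B, align 8] → 40
  @40: ack [4B, align 4] → 44
  +4 tail pad (align 8)
  size 48, align 8
packed(4) layout:
  @0: payload_len [11B, align 1] → 11
  +1 pad (align 4)
  @12: src [8B, align 4] → 20
  @20: magic [8B, align 4] → 28
  @28: ttl [8B, align 4] → 36
  @36: ack [4B, align 4] → 40
  size 40, align 4
48 − 40 = 8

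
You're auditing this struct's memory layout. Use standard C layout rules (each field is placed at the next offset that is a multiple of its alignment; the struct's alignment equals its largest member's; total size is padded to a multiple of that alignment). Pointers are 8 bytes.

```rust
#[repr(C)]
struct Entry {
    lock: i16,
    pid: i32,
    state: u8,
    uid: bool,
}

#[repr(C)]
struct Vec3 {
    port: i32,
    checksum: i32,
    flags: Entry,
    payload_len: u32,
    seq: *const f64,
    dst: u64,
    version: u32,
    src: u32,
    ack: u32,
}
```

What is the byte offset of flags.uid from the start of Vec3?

17

Entry: 0..2  lock  (2B, 2-aligned); 2..4  -- padding (2B); 4..8  pid  (4B, 4-aligned); 8..9  state  (1B, 1-aligned); 9..10  uid  (1B, 1-aligned); 10..12  -- tail padding (2B); sizeof = 12, alignof = 4
0..4  port  (4B, 4-aligned)
4..8  checksum  (4B, 4-aligned)
8..20  flags  (12B, 4-aligned)
within Entry: uid at 9
8 + 9 = 17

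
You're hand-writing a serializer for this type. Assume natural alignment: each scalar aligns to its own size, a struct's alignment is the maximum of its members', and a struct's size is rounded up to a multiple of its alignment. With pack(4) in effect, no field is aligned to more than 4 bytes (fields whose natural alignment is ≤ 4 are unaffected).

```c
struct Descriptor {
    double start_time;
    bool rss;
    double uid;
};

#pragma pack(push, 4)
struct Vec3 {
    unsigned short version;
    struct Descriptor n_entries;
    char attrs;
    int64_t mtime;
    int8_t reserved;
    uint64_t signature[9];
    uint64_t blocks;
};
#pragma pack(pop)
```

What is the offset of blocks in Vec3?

Descriptor: 0..8  start_time  (8B, 8-aligned); 8..9  rss  (1B, 1-aligned); 9..16  -- padding (7B); 16..24  uid  (8B, 8-aligned); sizeof = 24, alignof = 8
0..2  version  (2B, 2-aligned)
2..4  -- padding (2B)
4..28  n_entries  (24B, 4-aligned)
28..29  attrs  (1B, 1-aligned)
29..32  -- padding (3B)
32..40  mtime  (8B, 4-aligned)
40..41  reserved  (1B, 1-aligned)
41..44  -- padding (3B)
44..116  signature  (72B, 4-aligned)
116..124  blocks  (8B, 4-aligned)

116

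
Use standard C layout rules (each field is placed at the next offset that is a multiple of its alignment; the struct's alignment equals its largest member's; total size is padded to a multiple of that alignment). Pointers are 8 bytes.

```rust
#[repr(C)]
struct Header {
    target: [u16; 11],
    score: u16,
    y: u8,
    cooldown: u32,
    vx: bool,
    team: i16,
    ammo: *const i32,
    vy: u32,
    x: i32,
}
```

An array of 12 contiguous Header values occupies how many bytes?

672

target at 0 (size 22, align 2) → ends 22
score at 22 (size 2, align 2) → ends 24
y at 24 (size 1, align 1) → ends 25
pad 3 to align 4 for cooldown
cooldown at 28 (size 4, align 4) → ends 32
vx at 32 (size 1, align 1) → ends 33
pad 1 to align 2 for team
team at 34 (size 2, align 2) → ends 36
pad 4 to align 8 for ammo
ammo at 40 (size 8, align 8) → ends 48
vy at 48 (size 4, align 4) → ends 52
x at 52 (size 4, align 4) → ends 56
total 56 bytes, alignment 8
array of 12: 12 × 56 = 672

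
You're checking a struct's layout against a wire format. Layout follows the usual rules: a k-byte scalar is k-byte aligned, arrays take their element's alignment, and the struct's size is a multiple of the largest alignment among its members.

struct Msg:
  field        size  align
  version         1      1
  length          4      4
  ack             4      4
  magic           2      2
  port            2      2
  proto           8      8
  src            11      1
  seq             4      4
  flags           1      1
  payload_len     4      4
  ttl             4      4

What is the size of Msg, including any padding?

56 bytes

@0: version [1B, align 1] → 1
+3 pad (align 4)
@4: length [4B, align 4] → 8
@8: ack [4B, align 4] → 12
@12: magic [2B, align 2] → 14
@14: port [2B, align 2] → 16
@16: proto [8B, align 8] → 24
@24: src [11B, align 1] → 35
+1 pad (align 4)
@36: seq [4B, align 4] → 40
@40: flags [1B, align 1] → 41
+3 pad (align 4)
@44: payload_len [4B, align 4] → 48
@48: ttl [4B, align 4] → 52
+4 tail pad (align 8)
size 56, align 8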